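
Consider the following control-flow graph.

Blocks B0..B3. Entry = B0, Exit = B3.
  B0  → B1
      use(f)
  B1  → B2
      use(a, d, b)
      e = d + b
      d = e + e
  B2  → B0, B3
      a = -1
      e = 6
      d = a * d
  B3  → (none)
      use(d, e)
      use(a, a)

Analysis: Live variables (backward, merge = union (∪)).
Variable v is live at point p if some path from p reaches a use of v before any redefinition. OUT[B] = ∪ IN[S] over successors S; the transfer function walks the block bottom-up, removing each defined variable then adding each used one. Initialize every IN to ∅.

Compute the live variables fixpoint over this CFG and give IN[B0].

Converged values:
  B0:  IN={a, b, d, f}  OUT={a, b, d, f}
  B1:  IN={a, b, d, f}  OUT={b, d, f}
  B2:  IN={b, d, f}  OUT={a, b, d, e, f}
  B3:  IN={a, d, e}  OUT={}

Merge at B0: OUT[B0] = IN[B1] = {a, b, d, f}
Applying B0's transfer function to that OUT value gives IN[B0] (row B0 above).

Answer: {a, b, d, f}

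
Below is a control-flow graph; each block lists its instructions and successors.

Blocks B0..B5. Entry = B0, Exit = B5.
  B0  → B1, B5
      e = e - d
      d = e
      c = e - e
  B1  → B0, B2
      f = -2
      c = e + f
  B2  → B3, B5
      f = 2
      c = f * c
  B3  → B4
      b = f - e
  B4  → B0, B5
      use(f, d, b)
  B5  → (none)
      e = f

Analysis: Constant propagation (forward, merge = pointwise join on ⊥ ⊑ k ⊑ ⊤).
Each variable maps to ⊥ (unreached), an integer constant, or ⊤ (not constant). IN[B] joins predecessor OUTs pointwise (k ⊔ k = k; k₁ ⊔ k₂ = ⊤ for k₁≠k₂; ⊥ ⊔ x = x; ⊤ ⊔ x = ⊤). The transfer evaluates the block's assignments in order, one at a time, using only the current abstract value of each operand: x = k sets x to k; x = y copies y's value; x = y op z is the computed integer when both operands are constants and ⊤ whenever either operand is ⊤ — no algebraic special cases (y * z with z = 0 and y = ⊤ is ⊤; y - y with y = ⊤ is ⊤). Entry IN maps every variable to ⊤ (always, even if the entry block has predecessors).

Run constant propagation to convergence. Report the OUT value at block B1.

Answer: {a: ⊤, b: ⊤, c: ⊤, d: ⊤, e: ⊤, f: -2}

Working:
Per-block solution:
  B0: | IN=(all ⊤) | OUT=(all ⊤)
  B1: | IN=(all ⊤) | OUT={f:-2; rest ⊤}
  B2: | IN={f:-2; rest ⊤} | OUT={f:2; rest ⊤}
  B3: | IN={f:2; rest ⊤} | OUT={f:2; rest ⊤}
  B4: | IN={f:2; rest ⊤} | OUT={f:2; rest ⊤}
  B5: | IN=(all ⊤) | OUT=(all ⊤)

Merge at B1: IN[B1] = OUT[B0] = {a: ⊤, b: ⊤, c: ⊤, d: ⊤, e: ⊤, f: ⊤}
Applying B1's transfer function to that IN value gives OUT[B1] (row B1 above).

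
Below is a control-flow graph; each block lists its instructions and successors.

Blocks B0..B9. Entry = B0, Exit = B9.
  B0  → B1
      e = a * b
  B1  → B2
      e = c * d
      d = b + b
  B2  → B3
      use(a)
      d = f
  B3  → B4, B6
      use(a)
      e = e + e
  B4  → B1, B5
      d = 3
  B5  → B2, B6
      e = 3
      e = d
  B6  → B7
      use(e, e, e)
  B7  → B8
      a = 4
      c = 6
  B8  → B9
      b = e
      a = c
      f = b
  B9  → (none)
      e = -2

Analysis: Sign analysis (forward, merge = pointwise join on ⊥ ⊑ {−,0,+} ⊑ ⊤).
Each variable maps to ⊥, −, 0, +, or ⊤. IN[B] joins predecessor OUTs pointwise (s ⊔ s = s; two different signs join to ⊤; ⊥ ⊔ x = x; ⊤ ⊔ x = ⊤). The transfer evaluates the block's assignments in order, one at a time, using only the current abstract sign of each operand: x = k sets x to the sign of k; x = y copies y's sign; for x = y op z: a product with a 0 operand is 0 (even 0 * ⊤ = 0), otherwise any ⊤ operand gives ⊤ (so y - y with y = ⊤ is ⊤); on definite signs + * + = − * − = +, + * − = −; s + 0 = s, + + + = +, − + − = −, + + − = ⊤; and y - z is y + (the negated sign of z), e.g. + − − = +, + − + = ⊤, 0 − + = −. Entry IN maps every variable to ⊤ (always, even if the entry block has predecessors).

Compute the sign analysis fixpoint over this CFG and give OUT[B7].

Fixpoint table:
  B0:   IN=(all ⊤)   OUT=(all ⊤)
  B1:   IN=(all ⊤)   OUT=(all ⊤)
  B2:   IN=(all ⊤)   OUT=(all ⊤)
  B3:   IN=(all ⊤)   OUT=(all ⊤)
  B4:   IN=(all ⊤)   OUT={d:+; rest ⊤}
  B5:   IN={d:+; rest ⊤}   OUT={d:+, e:+; rest ⊤}
  B6:   IN=(all ⊤)   OUT=(all ⊤)
  B7:   IN=(all ⊤)   OUT={a:+, c:+; rest ⊤}
  B8:   IN={a:+, c:+; rest ⊤}   OUT={a:+, c:+; rest ⊤}
  B9:   IN={a:+, c:+; rest ⊤}   OUT={a:+, c:+, e:-; rest ⊤}

Merge at B7: IN[B7] = OUT[B6] = {a: ⊤, b: ⊤, c: ⊤, d: ⊤, e: ⊤, f: ⊤}
Applying B7's transfer function to that IN value gives OUT[B7] (row B7 above).

Answer: {a: +, b: ⊤, c: +, d: ⊤, e: ⊤, f: ⊤}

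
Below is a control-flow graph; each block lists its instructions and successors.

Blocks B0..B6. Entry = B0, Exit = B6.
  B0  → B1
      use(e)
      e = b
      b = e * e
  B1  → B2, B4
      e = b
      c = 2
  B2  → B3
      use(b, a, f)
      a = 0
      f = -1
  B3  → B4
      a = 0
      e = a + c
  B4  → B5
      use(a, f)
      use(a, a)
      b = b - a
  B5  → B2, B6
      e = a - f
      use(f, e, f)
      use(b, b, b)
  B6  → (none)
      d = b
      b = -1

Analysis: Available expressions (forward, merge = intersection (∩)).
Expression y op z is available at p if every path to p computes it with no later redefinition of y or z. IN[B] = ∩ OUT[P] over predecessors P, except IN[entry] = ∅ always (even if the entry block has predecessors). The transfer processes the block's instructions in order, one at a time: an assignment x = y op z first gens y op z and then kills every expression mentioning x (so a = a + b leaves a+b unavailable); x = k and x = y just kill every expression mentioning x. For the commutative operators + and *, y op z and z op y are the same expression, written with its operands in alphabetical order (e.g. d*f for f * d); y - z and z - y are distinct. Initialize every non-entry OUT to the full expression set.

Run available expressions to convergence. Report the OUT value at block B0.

Answer: {e*e}

Trace:
Per-block solution:
  B0: | IN={} | OUT={e*e}
  B1: | IN={e*e} | OUT={}
  B2: | IN={} | OUT={}
  B3: | IN={} | OUT={a+c}
  B4: | IN={} | OUT={}
  B5: | IN={} | OUT={a-f}
  B6: | IN={a-f} | OUT={a-f}

B0 is the boundary node: IN[B0] = {}
Applying B0's transfer function to that IN value gives OUT[B0] (row B0 above).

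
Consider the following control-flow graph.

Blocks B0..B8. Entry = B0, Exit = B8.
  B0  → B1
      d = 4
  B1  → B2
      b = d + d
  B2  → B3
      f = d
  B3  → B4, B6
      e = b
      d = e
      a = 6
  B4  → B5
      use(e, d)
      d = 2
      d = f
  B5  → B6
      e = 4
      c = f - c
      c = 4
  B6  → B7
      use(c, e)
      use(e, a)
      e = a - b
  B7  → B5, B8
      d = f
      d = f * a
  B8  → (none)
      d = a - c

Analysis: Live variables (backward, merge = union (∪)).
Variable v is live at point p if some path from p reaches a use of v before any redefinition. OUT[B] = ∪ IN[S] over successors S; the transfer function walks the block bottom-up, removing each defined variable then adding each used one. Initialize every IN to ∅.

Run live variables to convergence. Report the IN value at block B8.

Converged values:
  B0:  IN={c}  OUT={c, d}
  B1:  IN={c, d}  OUT={b, c, d}
  B2:  IN={b, c, d}  OUT={b, c, f}
  B3:  IN={b, c, f}  OUT={a, b, c, d, e, f}
  B4:  IN={a, b, c, d, e, f}  OUT={a, b, c, f}
  B5:  IN={a, b, c, f}  OUT={a, b, c, e, f}
  B6:  IN={a, b, c, e, f}  OUT={a, b, c, f}
  B7:  IN={a, b, c, f}  OUT={a, b, c, f}
  B8:  IN={a, c}  OUT={}

B8 is the boundary node: OUT[B8] = {}
Applying B8's transfer function to that OUT value gives IN[B8] (row B8 above).

Answer: {a, c}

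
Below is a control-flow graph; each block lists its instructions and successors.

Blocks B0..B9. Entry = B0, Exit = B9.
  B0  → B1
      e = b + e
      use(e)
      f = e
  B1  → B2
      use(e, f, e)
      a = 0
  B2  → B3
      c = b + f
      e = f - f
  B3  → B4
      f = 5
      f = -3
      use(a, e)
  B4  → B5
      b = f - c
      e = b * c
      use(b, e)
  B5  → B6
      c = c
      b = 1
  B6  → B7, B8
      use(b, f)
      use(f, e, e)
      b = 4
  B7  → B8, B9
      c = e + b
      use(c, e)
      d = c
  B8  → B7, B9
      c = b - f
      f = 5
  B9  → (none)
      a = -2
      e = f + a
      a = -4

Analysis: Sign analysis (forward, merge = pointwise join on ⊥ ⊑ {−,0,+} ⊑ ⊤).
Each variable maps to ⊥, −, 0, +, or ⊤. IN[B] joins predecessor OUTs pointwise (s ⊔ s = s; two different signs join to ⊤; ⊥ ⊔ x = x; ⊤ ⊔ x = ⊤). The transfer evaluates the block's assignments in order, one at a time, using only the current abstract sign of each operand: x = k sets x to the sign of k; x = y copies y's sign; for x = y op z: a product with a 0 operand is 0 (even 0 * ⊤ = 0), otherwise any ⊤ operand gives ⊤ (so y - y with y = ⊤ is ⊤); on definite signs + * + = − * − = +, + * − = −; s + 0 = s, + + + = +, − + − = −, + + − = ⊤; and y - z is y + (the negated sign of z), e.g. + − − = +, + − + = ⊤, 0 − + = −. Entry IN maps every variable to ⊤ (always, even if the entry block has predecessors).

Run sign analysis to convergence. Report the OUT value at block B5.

Answer: {a: 0, b: +, c: ⊤, d: ⊤, e: ⊤, f: -}

Derivation:
Fixpoint table:
  B0:  IN=(all ⊤)  OUT=(all ⊤)
  B1:  IN=(all ⊤)  OUT={a:0; rest ⊤}
  B2:  IN={a:0; rest ⊤}  OUT={a:0; rest ⊤}
  B3:  IN={a:0; rest ⊤}  OUT={a:0, f:-; rest ⊤}
  B4:  IN={a:0, f:-; rest ⊤}  OUT={a:0, f:-; rest ⊤}
  B5:  IN={a:0, f:-; rest ⊤}  OUT={a:0, b:+, f:-; rest ⊤}
  B6:  IN={a:0, b:+, f:-; rest ⊤}  OUT={a:0, b:+, f:-; rest ⊤}
  B7:  IN={a:0, b:+; rest ⊤}  OUT={a:0, b:+; rest ⊤}
  B8:  IN={a:0, b:+; rest ⊤}  OUT={a:0, b:+, f:+; rest ⊤}
  B9:  IN={a:0, b:+; rest ⊤}  OUT={a:-, b:+; rest ⊤}

Merge at B5: IN[B5] = OUT[B4] = {a: 0, b: ⊤, c: ⊤, d: ⊤, e: ⊤, f: -}
Applying B5's transfer function to that IN value gives OUT[B5] (row B5 above).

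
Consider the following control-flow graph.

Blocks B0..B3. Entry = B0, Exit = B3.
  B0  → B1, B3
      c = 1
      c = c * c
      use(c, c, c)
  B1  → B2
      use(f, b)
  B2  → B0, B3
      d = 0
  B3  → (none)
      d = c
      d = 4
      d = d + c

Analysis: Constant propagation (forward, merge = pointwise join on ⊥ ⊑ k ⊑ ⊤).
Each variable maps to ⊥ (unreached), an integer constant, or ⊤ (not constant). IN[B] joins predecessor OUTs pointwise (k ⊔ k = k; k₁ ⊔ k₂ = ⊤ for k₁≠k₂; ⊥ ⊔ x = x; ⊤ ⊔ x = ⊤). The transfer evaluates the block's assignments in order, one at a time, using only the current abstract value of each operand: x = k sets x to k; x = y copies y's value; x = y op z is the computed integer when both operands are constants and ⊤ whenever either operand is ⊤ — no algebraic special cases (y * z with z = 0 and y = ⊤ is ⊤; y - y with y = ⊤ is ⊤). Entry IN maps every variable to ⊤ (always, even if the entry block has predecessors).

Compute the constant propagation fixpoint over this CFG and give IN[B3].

Answer: {a: ⊤, b: ⊤, c: 1, d: ⊤, e: ⊤, f: ⊤}

Derivation:
Converged values:
  B0: | IN=(all ⊤) | OUT={c:1; rest ⊤}
  B1: | IN={c:1; rest ⊤} | OUT={c:1; rest ⊤}
  B2: | IN={c:1; rest ⊤} | OUT={c:1, d:0; rest ⊤}
  B3: | IN={c:1; rest ⊤} | OUT={c:1, d:5; rest ⊤}

Merge at B3: IN[B3] = OUT[B0] ⊔ OUT[B2] = {a: ⊤, b: ⊤, c: 1, d: ⊤, e: ⊤, f: ⊤}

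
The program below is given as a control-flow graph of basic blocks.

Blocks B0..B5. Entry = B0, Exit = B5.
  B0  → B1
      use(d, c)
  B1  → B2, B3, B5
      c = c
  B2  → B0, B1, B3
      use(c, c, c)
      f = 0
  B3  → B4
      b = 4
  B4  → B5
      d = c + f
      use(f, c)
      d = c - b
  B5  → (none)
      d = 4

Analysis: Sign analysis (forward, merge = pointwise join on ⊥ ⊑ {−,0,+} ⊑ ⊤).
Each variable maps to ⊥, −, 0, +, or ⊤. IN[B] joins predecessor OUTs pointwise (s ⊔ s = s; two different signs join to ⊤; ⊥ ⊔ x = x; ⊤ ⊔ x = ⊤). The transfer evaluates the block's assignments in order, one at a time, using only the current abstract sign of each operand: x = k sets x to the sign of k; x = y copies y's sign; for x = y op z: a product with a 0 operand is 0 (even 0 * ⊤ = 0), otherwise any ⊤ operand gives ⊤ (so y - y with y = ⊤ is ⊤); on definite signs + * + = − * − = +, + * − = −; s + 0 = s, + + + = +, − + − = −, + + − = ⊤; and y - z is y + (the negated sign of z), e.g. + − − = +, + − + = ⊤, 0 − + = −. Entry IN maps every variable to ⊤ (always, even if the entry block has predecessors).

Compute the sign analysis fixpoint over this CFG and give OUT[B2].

Converged values:
  B0:  IN=(all ⊤)  OUT=(all ⊤)
  B1:  IN=(all ⊤)  OUT=(all ⊤)
  B2:  IN=(all ⊤)  OUT={f:0; rest ⊤}
  B3:  IN=(all ⊤)  OUT={b:+; rest ⊤}
  B4:  IN={b:+; rest ⊤}  OUT={b:+; rest ⊤}
  B5:  IN=(all ⊤)  OUT={d:+; rest ⊤}

Merge at B2: IN[B2] = OUT[B1] = {a: ⊤, b: ⊤, c: ⊤, d: ⊤, e: ⊤, f: ⊤}
Applying B2's transfer function to that IN value gives OUT[B2] (row B2 above).

Answer: {a: ⊤, b: ⊤, c: ⊤, d: ⊤, e: ⊤, f: 0}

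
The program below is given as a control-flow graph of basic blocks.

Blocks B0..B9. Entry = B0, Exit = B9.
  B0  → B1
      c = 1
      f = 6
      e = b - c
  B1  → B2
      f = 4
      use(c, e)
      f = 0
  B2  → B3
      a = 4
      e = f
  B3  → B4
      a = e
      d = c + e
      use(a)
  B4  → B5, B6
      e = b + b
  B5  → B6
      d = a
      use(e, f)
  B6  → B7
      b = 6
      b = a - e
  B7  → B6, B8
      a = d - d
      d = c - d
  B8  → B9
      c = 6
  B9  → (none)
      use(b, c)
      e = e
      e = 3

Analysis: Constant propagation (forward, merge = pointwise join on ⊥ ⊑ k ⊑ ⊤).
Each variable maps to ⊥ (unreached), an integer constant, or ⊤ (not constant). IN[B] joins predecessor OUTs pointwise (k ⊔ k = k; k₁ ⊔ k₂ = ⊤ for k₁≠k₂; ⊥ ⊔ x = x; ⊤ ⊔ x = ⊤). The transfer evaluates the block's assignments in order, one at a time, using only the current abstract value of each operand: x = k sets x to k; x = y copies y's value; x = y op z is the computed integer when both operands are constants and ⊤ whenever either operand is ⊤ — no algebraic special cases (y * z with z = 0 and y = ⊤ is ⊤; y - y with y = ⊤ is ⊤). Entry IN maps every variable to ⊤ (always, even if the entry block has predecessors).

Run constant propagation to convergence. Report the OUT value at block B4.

Per-block solution:
  B0:  IN=(all ⊤)  OUT={c:1, f:6; rest ⊤}
  B1:  IN={c:1, f:6; rest ⊤}  OUT={c:1, f:0; rest ⊤}
  B2:  IN={c:1, f:0; rest ⊤}  OUT={a:4, c:1, e:0, f:0; rest ⊤}
  B3:  IN={a:4, c:1, e:0, f:0; rest ⊤}  OUT={a:0, c:1, d:1, e:0, f:0; rest ⊤}
  B4:  IN={a:0, c:1, d:1, e:0, f:0; rest ⊤}  OUT={a:0, c:1, d:1, f:0; rest ⊤}
  B5:  IN={a:0, c:1, d:1, f:0; rest ⊤}  OUT={a:0, c:1, d:0, f:0; rest ⊤}
  B6:  IN={c:1, f:0; rest ⊤}  OUT={c:1, f:0; rest ⊤}
  B7:  IN={c:1, f:0; rest ⊤}  OUT={c:1, f:0; rest ⊤}
  B8:  IN={c:1, f:0; rest ⊤}  OUT={c:6, f:0; rest ⊤}
  B9:  IN={c:6, f:0; rest ⊤}  OUT={c:6, e:3, f:0; rest ⊤}

Merge at B4: IN[B4] = OUT[B3] = {a: 0, b: ⊤, c: 1, d: 1, e: 0, f: 0}
Applying B4's transfer function to that IN value gives OUT[B4] (row B4 above).

Answer: {a: 0, b: ⊤, c: 1, d: 1, e: ⊤, f: 0}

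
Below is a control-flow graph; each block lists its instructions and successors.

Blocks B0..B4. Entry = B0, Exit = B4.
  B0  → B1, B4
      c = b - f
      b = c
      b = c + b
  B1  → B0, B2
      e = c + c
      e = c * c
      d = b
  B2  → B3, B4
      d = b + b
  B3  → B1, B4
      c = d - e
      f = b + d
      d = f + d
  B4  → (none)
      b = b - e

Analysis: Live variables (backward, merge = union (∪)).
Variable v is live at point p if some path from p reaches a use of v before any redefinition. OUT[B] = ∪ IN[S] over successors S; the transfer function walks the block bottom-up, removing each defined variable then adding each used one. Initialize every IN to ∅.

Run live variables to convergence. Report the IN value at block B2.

Answer: {b, e}

Working:
Per-block solution:
  B0:  IN={b, e, f}  OUT={b, c, e, f}
  B1:  IN={b, c, f}  OUT={b, e, f}
  B2:  IN={b, e}  OUT={b, d, e}
  B3:  IN={b, d, e}  OUT={b, c, e, f}
  B4:  IN={b, e}  OUT={}

Merge at B2: OUT[B2] = IN[B3] ⊔ IN[B4] = {b, d, e}
Applying B2's transfer function to that OUT value gives IN[B2] (row B2 above).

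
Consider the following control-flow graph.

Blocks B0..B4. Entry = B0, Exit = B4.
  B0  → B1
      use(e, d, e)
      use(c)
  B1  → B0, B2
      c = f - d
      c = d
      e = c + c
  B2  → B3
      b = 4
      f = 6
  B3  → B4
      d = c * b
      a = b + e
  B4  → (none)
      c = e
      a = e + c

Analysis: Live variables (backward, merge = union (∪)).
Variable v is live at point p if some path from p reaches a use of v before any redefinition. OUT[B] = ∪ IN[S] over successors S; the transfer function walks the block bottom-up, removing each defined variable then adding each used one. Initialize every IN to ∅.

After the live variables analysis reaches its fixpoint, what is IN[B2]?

Answer: {c, e}

Working:
Fixpoint table:
  B0:  IN={c, d, e, f}  OUT={d, f}
  B1:  IN={d, f}  OUT={c, d, e, f}
  B2:  IN={c, e}  OUT={b, c, e}
  B3:  IN={b, c, e}  OUT={e}
  B4:  IN={e}  OUT={}

Merge at B2: OUT[B2] = IN[B3] = {b, c, e}
Applying B2's transfer function to that OUT value gives IN[B2] (row B2 above).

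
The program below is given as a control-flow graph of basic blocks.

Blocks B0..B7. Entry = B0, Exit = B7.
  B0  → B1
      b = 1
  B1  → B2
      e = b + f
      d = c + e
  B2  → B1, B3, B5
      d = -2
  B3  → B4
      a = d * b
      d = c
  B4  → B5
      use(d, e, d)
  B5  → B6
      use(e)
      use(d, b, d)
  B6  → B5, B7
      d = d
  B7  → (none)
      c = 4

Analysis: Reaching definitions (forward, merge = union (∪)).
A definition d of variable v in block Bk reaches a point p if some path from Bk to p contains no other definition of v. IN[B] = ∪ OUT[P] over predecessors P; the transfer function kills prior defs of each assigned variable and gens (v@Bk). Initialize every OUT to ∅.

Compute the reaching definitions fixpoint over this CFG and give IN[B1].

Fixpoint table:
  B0: | IN={} | OUT={b@B0}
  B1: | IN={b@B0, d@B2, e@B1} | OUT={b@B0, d@B1, e@B1}
  B2: | IN={b@B0, d@B1, e@B1} | OUT={b@B0, d@B2, e@B1}
  B3: | IN={b@B0, d@B2, e@B1} | OUT={a@B3, b@B0, d@B3, e@B1}
  B4: | IN={a@B3, b@B0, d@B3, e@B1} | OUT={a@B3, b@B0, d@B3, e@B1}
  B5: | IN={a@B3, b@B0, d@B2, d@B3, d@B6, e@B1} | OUT={a@B3, b@B0, d@B2, d@B3, d@B6, e@B1}
  B6: | IN={a@B3, b@B0, d@B2, d@B3, d@B6, e@B1} | OUT={a@B3, b@B0, d@B6, e@B1}
  B7: | IN={a@B3, b@B0, d@B6, e@B1} | OUT={a@B3, b@B0, c@B7, d@B6, e@B1}

Merge at B1: IN[B1] = OUT[B0] ⊔ OUT[B2] = {b@B0, d@B2, e@B1}

Answer: {b@B0, d@B2, e@B1}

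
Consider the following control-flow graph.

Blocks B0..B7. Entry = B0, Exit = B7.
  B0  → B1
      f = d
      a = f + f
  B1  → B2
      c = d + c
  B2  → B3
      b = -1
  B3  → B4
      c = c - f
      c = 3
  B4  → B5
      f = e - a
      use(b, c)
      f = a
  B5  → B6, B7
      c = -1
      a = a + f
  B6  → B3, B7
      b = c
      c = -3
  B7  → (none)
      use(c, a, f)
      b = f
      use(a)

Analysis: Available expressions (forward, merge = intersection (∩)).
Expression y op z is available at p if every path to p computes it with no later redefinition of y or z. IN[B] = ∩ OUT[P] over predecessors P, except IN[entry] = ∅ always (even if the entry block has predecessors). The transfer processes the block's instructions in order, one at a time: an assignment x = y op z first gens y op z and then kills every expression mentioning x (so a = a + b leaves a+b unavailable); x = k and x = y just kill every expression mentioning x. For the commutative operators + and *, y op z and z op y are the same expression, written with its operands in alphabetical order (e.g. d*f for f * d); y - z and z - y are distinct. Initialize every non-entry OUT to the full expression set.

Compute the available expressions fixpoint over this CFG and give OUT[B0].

Answer: {f+f}

Trace:
Converged values:
  B0:   IN={}   OUT={f+f}
  B1:   IN={f+f}   OUT={f+f}
  B2:   IN={f+f}   OUT={f+f}
  B3:   IN={}   OUT={}
  B4:   IN={}   OUT={e-a}
  B5:   IN={e-a}   OUT={}
  B6:   IN={}   OUT={}
  B7:   IN={}   OUT={}

B0 is the boundary node: IN[B0] = {}
Applying B0's transfer function to that IN value gives OUT[B0] (row B0 above).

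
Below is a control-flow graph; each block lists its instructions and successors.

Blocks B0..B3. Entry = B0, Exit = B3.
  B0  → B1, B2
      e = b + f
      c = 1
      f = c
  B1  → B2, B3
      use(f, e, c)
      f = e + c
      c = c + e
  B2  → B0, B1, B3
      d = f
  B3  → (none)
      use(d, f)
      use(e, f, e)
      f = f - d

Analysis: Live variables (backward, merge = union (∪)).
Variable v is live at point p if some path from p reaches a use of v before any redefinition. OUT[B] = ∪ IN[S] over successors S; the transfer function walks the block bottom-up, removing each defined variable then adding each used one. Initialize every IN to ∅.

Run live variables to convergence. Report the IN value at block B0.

Answer: {b, d, f}

Working:
Fixpoint table:
  B0:   IN={b, d, f}   OUT={b, c, d, e, f}
  B1:   IN={b, c, d, e, f}   OUT={b, c, d, e, f}
  B2:   IN={b, c, e, f}   OUT={b, c, d, e, f}
  B3:   IN={d, e, f}   OUT={}

Merge at B0: OUT[B0] = IN[B1] ⊔ IN[B2] = {b, c, d, e, f}
Applying B0's transfer function to that OUT value gives IN[B0] (row B0 above).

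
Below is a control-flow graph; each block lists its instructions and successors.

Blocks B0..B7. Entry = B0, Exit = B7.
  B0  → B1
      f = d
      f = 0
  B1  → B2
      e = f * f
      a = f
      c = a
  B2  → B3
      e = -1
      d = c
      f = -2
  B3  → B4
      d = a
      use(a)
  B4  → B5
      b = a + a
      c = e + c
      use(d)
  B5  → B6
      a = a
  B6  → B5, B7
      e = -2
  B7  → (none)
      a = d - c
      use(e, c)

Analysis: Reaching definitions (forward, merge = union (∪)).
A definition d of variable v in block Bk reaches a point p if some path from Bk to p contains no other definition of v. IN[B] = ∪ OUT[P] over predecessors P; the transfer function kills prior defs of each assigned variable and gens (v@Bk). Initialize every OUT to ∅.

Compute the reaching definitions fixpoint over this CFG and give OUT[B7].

Fixpoint table:
  B0:  IN={}  OUT={f@B0}
  B1:  IN={f@B0}  OUT={a@B1, c@B1, e@B1, f@B0}
  B2:  IN={a@B1, c@B1, e@B1, f@B0}  OUT={a@B1, c@B1, d@B2, e@B2, f@B2}
  B3:  IN={a@B1, c@B1, d@B2, e@B2, f@B2}  OUT={a@B1, c@B1, d@B3, e@B2, f@B2}
  B4:  IN={a@B1, c@B1, d@B3, e@B2, f@B2}  OUT={a@B1, b@B4, c@B4, d@B3, e@B2, f@B2}
  B5:  IN={a@B1, a@B5, b@B4, c@B4, d@B3, e@B2, e@B6, f@B2}  OUT={a@B5, b@B4, c@B4, d@B3, e@B2, e@B6, f@B2}
  B6:  IN={a@B5, b@B4, c@B4, d@B3, e@B2, e@B6, f@B2}  OUT={a@B5, b@B4, c@B4, d@B3, e@B6, f@B2}
  B7:  IN={a@B5, b@B4, c@B4, d@B3, e@B6, f@B2}  OUT={a@B7, b@B4, c@B4, d@B3, e@B6, f@B2}

Merge at B7: IN[B7] = OUT[B6] = {a@B5, b@B4, c@B4, d@B3, e@B6, f@B2}
Applying B7's transfer function to that IN value gives OUT[B7] (row B7 above).

Answer: {a@B7, b@B4, c@B4, d@B3, e@B6, f@B2}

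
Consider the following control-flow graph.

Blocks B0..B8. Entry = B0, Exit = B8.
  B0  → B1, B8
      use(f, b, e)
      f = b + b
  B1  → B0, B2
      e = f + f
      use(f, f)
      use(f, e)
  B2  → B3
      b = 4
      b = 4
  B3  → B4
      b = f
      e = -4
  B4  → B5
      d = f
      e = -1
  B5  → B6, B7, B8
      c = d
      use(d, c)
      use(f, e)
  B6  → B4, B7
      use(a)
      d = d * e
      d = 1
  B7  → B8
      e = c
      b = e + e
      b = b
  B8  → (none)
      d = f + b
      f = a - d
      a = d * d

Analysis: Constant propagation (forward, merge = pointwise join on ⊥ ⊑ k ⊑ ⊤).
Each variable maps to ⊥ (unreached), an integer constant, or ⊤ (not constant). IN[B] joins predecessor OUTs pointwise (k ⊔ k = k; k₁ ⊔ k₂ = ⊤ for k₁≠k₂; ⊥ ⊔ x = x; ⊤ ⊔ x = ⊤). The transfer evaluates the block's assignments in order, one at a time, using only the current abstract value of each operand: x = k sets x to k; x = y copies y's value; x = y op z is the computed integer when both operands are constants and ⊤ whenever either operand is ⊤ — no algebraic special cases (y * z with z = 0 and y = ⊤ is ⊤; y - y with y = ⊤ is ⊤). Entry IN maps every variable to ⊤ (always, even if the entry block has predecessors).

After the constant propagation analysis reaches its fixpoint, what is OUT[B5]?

Answer: {a: ⊤, b: ⊤, c: ⊤, d: ⊤, e: -1, f: ⊤}

Working:
Converged values:
  B0:  IN=(all ⊤)  OUT=(all ⊤)
  B1:  IN=(all ⊤)  OUT=(all ⊤)
  B2:  IN=(all ⊤)  OUT={b:4; rest ⊤}
  B3:  IN={b:4; rest ⊤}  OUT={e:-4; rest ⊤}
  B4:  IN=(all ⊤)  OUT={e:-1; rest ⊤}
  B5:  IN={e:-1; rest ⊤}  OUT={e:-1; rest ⊤}
  B6:  IN={e:-1; rest ⊤}  OUT={d:1, e:-1; rest ⊤}
  B7:  IN={e:-1; rest ⊤}  OUT=(all ⊤)
  B8:  IN=(all ⊤)  OUT=(all ⊤)

Merge at B5: IN[B5] = OUT[B4] = {a: ⊤, b: ⊤, c: ⊤, d: ⊤, e: -1, f: ⊤}
Applying B5's transfer function to that IN value gives OUT[B5] (row B5 above).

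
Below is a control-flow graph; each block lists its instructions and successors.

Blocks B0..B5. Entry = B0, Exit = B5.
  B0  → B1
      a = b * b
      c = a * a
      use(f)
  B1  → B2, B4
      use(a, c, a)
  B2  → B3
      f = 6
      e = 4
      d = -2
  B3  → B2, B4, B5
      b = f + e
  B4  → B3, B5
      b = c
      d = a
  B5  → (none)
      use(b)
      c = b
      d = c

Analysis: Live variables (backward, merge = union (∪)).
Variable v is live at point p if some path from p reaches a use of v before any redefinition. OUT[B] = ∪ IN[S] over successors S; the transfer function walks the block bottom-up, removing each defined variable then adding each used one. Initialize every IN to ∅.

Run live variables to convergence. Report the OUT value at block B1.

Per-block solution:
  B0:   IN={b, e, f}   OUT={a, c, e, f}
  B1:   IN={a, c, e, f}   OUT={a, c, e, f}
  B2:   IN={a, c}   OUT={a, c, e, f}
  B3:   IN={a, c, e, f}   OUT={a, b, c, e, f}
  B4:   IN={a, c, e, f}   OUT={a, b, c, e, f}
  B5:   IN={b}   OUT={}

Merge at B1: OUT[B1] = IN[B2] ⊔ IN[B4] = {a, c, e, f}

Answer: {a, c, e, f}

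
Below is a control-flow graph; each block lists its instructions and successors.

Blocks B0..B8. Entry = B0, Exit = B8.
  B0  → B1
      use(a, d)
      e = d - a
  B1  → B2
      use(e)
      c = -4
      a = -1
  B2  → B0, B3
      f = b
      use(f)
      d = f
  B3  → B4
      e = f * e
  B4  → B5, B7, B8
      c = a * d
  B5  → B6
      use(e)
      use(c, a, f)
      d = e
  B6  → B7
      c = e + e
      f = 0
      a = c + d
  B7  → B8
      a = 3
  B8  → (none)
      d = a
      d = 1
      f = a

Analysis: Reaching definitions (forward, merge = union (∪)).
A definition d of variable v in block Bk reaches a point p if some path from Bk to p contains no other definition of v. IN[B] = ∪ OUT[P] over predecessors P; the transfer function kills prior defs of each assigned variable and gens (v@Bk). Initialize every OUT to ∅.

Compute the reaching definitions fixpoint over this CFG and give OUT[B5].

Answer: {a@B1, c@B4, d@B5, e@B3, f@B2}

Working:
Per-block solution:
  B0: | IN={a@B1, c@B1, d@B2, e@B0, f@B2} | OUT={a@B1, c@B1, d@B2, e@B0, f@B2}
  B1: | IN={a@B1, c@B1, d@B2, e@B0, f@B2} | OUT={a@B1, c@B1, d@B2, e@B0, f@B2}
  B2: | IN={a@B1, c@B1, d@B2, e@B0, f@B2} | OUT={a@B1, c@B1, d@B2, e@B0, f@B2}
  B3: | IN={a@B1, c@B1, d@B2, e@B0, f@B2} | OUT={a@B1, c@B1, d@B2, e@B3, f@B2}
  B4: | IN={a@B1, c@B1, d@B2, e@B3, f@B2} | OUT={a@B1, c@B4, d@B2, e@B3, f@B2}
  B5: | IN={a@B1, c@B4, d@B2, e@B3, f@B2} | OUT={a@B1, c@B4, d@B5, e@B3, f@B2}
  B6: | IN={a@B1, c@B4, d@B5, e@B3, f@B2} | OUT={a@B6, c@B6, d@B5, e@B3, f@B6}
  B7: | IN={a@B1, a@B6, c@B4, c@B6, d@B2, d@B5, e@B3, f@B2, f@B6} | OUT={a@B7, c@B4, c@B6, d@B2, d@B5, e@B3, f@B2, f@B6}
  B8: | IN={a@B1, a@B7, c@B4, c@B6, d@B2, d@B5, e@B3, f@B2, f@B6} | OUT={a@B1, a@B7, c@B4, c@B6, d@B8, e@B3, f@B8}

Merge at B5: IN[B5] = OUT[B4] = {a@B1, c@B4, d@B2, e@B3, f@B2}
Applying B5's transfer function to that IN value gives OUT[B5] (row B5 above).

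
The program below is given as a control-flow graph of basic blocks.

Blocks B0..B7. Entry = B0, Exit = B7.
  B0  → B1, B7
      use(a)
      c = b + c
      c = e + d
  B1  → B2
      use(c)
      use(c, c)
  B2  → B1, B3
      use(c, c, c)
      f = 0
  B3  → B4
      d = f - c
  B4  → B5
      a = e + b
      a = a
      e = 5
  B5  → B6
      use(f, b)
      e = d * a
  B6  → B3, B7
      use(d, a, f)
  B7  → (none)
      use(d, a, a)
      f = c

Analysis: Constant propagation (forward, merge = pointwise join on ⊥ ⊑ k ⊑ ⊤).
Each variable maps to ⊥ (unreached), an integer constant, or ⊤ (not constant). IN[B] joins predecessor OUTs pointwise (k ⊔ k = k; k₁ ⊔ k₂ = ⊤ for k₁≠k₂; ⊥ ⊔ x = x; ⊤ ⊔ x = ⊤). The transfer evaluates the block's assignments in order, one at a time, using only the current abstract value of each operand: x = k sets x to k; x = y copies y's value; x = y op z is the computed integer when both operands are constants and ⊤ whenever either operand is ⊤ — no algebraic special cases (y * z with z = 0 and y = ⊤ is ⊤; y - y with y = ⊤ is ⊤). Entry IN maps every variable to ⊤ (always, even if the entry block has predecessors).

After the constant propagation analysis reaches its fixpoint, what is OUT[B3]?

Answer: {a: ⊤, b: ⊤, c: ⊤, d: ⊤, e: ⊤, f: 0}

Trace:
Converged values:
  B0:  IN=(all ⊤)  OUT=(all ⊤)
  B1:  IN=(all ⊤)  OUT=(all ⊤)
  B2:  IN=(all ⊤)  OUT={f:0; rest ⊤}
  B3:  IN={f:0; rest ⊤}  OUT={f:0; rest ⊤}
  B4:  IN={f:0; rest ⊤}  OUT={e:5, f:0; rest ⊤}
  B5:  IN={e:5, f:0; rest ⊤}  OUT={f:0; rest ⊤}
  B6:  IN={f:0; rest ⊤}  OUT={f:0; rest ⊤}
  B7:  IN=(all ⊤)  OUT=(all ⊤)

Merge at B3: IN[B3] = OUT[B2] ⊔ OUT[B6] = {a: ⊤, b: ⊤, c: ⊤, d: ⊤, e: ⊤, f: 0}
Applying B3's transfer function to that IN value gives OUT[B3] (row B3 above).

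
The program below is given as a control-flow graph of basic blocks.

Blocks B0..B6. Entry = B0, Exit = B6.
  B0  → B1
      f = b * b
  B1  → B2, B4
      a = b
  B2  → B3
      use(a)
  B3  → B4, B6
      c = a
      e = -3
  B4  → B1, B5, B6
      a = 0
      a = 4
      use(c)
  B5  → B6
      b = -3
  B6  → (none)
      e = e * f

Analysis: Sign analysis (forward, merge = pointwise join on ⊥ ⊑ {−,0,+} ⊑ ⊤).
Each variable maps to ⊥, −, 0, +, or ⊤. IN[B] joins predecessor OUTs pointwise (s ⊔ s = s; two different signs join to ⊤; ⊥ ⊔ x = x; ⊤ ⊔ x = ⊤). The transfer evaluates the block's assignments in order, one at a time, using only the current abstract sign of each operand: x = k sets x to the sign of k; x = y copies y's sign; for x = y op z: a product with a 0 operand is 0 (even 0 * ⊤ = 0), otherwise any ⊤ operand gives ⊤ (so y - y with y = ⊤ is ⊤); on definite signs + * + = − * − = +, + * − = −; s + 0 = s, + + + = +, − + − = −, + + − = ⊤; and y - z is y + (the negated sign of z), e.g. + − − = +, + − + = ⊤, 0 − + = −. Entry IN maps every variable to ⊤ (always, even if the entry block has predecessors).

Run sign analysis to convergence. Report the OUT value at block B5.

Answer: {a: +, b: -, c: ⊤, d: ⊤, e: ⊤, f: ⊤}

Trace:
Fixpoint table:
  B0:  IN=(all ⊤)  OUT=(all ⊤)
  B1:  IN=(all ⊤)  OUT=(all ⊤)
  B2:  IN=(all ⊤)  OUT=(all ⊤)
  B3:  IN=(all ⊤)  OUT={e:-; rest ⊤}
  B4:  IN=(all ⊤)  OUT={a:+; rest ⊤}
  B5:  IN={a:+; rest ⊤}  OUT={a:+, b:-; rest ⊤}
  B6:  IN=(all ⊤)  OUT=(all ⊤)

Merge at B5: IN[B5] = OUT[B4] = {a: +, b: ⊤, c: ⊤, d: ⊤, e: ⊤, f: ⊤}
Applying B5's transfer function to that IN value gives OUT[B5] (row B5 above).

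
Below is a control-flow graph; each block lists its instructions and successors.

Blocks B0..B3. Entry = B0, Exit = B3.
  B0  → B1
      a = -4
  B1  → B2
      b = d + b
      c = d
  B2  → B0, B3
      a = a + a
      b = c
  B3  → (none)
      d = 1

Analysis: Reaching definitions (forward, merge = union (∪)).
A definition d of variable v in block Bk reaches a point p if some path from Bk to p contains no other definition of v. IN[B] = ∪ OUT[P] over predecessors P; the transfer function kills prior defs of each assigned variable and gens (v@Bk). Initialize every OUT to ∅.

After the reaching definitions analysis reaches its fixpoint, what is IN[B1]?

Fixpoint table:
  B0: | IN={a@B2, b@B2, c@B1} | OUT={a@B0, b@B2, c@B1}
  B1: | IN={a@B0, b@B2, c@B1} | OUT={a@B0, b@B1, c@B1}
  B2: | IN={a@B0, b@B1, c@B1} | OUT={a@B2, b@B2, c@B1}
  B3: | IN={a@B2, b@B2, c@B1} | OUT={a@B2, b@B2, c@B1, d@B3}

Merge at B1: IN[B1] = OUT[B0] = {a@B0, b@B2, c@B1}

Answer: {a@B0, b@B2, c@B1}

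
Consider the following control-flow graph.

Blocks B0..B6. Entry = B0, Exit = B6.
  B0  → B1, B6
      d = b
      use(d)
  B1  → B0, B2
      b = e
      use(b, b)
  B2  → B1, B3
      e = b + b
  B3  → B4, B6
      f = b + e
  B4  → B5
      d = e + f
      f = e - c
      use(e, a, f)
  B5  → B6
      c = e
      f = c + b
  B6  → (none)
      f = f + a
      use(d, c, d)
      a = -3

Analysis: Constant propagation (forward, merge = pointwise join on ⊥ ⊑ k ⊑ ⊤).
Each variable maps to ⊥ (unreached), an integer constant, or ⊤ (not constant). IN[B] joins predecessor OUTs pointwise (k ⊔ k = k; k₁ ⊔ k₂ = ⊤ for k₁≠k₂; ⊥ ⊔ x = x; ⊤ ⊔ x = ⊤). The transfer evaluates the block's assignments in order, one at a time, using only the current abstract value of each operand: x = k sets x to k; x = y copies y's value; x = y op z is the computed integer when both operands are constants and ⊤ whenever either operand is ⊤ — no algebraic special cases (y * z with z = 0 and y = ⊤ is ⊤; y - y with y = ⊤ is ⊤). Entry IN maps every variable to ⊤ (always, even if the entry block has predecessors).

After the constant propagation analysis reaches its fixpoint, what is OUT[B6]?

Answer: {a: -3, b: ⊤, c: ⊤, d: ⊤, e: ⊤, f: ⊤}

Derivation:
Per-block solution:
  B0: | IN=(all ⊤) | OUT=(all ⊤)
  B1: | IN=(all ⊤) | OUT=(all ⊤)
  B2: | IN=(all ⊤) | OUT=(all ⊤)
  B3: | IN=(all ⊤) | OUT=(all ⊤)
  B4: | IN=(all ⊤) | OUT=(all ⊤)
  B5: | IN=(all ⊤) | OUT=(all ⊤)
  B6: | IN=(all ⊤) | OUT={a:-3; rest ⊤}

Merge at B6: IN[B6] = OUT[B0] ⊔ OUT[B3] ⊔ OUT[B5] = {a: ⊤, b: ⊤, c: ⊤, d: ⊤, e: ⊤, f: ⊤}
Applying B6's transfer function to that IN value gives OUT[B6] (row B6 above).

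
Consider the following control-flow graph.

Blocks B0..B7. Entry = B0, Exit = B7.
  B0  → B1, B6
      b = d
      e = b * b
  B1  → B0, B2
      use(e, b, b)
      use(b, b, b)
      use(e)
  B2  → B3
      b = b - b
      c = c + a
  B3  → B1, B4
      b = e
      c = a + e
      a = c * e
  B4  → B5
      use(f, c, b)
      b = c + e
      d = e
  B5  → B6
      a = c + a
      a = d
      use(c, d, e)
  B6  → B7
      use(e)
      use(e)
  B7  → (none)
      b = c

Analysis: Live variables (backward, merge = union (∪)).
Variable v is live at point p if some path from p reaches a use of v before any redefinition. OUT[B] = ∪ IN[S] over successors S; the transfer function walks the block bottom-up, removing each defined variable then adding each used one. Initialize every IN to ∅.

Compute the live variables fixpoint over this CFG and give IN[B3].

Fixpoint table:
  B0:  IN={a, c, d, f}  OUT={a, b, c, d, e, f}
  B1:  IN={a, b, c, d, e, f}  OUT={a, b, c, d, e, f}
  B2:  IN={a, b, c, d, e, f}  OUT={a, d, e, f}
  B3:  IN={a, d, e, f}  OUT={a, b, c, d, e, f}
  B4:  IN={a, b, c, e, f}  OUT={a, c, d, e}
  B5:  IN={a, c, d, e}  OUT={c, e}
  B6:  IN={c, e}  OUT={c}
  B7:  IN={c}  OUT={}

Merge at B3: OUT[B3] = IN[B1] ⊔ IN[B4] = {a, b, c, d, e, f}
Applying B3's transfer function to that OUT value gives IN[B3] (row B3 above).

Answer: {a, d, e, f}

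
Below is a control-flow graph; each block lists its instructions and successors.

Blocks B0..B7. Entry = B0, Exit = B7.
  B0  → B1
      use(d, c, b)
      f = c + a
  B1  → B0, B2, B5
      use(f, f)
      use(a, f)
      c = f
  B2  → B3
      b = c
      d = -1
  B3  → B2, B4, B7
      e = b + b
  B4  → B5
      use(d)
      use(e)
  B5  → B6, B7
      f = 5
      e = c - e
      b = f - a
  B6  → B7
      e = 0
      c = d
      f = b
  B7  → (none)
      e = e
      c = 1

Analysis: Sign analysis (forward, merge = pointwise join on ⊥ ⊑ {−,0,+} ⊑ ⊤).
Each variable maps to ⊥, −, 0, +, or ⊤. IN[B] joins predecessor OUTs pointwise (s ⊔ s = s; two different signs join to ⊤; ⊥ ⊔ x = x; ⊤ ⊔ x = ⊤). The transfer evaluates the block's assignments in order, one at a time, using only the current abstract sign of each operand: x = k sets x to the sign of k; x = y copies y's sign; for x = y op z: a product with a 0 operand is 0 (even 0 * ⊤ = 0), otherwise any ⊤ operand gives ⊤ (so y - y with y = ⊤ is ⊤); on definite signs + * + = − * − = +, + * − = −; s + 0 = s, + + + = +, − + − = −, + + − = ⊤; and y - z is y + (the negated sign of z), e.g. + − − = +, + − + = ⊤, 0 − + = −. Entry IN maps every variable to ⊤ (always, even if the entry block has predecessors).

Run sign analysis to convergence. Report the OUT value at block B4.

Converged values:
  B0:  IN=(all ⊤)  OUT=(all ⊤)
  B1:  IN=(all ⊤)  OUT=(all ⊤)
  B2:  IN=(all ⊤)  OUT={d:-; rest ⊤}
  B3:  IN={d:-; rest ⊤}  OUT={d:-; rest ⊤}
  B4:  IN={d:-; rest ⊤}  OUT={d:-; rest ⊤}
  B5:  IN=(all ⊤)  OUT={f:+; rest ⊤}
  B6:  IN={f:+; rest ⊤}  OUT={e:0; rest ⊤}
  B7:  IN=(all ⊤)  OUT={c:+; rest ⊤}

Merge at B4: IN[B4] = OUT[B3] = {a: ⊤, b: ⊤, c: ⊤, d: -, e: ⊤, f: ⊤}
Applying B4's transfer function to that IN value gives OUT[B4] (row B4 above).

Answer: {a: ⊤, b: ⊤, c: ⊤, d: -, e: ⊤, f: ⊤}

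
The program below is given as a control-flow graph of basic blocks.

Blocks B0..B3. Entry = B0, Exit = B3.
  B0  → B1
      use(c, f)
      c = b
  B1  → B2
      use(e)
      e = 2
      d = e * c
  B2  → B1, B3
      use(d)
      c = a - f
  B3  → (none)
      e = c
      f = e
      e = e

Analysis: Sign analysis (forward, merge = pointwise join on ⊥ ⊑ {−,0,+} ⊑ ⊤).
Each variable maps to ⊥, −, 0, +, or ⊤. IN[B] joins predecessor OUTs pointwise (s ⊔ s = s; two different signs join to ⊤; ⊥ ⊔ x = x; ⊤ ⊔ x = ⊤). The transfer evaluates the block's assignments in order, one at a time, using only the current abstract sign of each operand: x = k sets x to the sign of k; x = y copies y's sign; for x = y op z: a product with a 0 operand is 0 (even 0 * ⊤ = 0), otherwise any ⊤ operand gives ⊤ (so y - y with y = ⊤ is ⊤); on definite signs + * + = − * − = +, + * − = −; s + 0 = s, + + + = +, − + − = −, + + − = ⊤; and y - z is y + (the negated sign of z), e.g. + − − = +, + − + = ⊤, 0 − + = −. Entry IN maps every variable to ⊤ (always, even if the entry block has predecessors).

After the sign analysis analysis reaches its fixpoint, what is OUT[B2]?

Converged values:
  B0:  IN=(all ⊤)  OUT=(all ⊤)
  B1:  IN=(all ⊤)  OUT={e:+; rest ⊤}
  B2:  IN={e:+; rest ⊤}  OUT={e:+; rest ⊤}
  B3:  IN={e:+; rest ⊤}  OUT=(all ⊤)

Merge at B2: IN[B2] = OUT[B1] = {a: ⊤, b: ⊤, c: ⊤, d: ⊤, e: +, f: ⊤}
Applying B2's transfer function to that IN value gives OUT[B2] (row B2 above).

Answer: {a: ⊤, b: ⊤, c: ⊤, d: ⊤, e: +, f: ⊤}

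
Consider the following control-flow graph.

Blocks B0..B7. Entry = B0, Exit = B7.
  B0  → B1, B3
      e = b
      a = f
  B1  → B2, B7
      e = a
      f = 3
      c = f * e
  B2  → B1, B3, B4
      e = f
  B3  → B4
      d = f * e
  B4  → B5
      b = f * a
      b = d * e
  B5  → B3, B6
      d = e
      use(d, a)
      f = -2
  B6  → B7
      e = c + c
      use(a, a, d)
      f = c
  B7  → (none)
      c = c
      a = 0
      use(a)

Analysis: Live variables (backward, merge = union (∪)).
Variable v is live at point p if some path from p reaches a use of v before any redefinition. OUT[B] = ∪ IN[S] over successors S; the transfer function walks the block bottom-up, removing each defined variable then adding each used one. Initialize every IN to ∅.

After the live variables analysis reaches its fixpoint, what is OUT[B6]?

Answer: {c}

Derivation:
Per-block solution:
  B0: | IN={b, c, d, f} | OUT={a, c, d, e, f}
  B1: | IN={a, d} | OUT={a, c, d, f}
  B2: | IN={a, c, d, f} | OUT={a, c, d, e, f}
  B3: | IN={a, c, e, f} | OUT={a, c, d, e, f}
  B4: | IN={a, c, d, e, f} | OUT={a, c, e}
  B5: | IN={a, c, e} | OUT={a, c, d, e, f}
  B6: | IN={a, c, d} | OUT={c}
  B7: | IN={c} | OUT={}

Merge at B6: OUT[B6] = IN[B7] = {c}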